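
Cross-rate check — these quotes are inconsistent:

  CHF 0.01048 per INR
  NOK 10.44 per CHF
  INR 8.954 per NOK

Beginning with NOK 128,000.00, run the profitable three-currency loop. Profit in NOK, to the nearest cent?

Profitable loop is NOK → CHF → INR → NOK:
NOK 128,000.00 ÷ 10.44 = CHF 12,260.54
CHF 12,260.54 ÷ 0.01048 = INR 1,169,898.51
INR 1,169,898.51 ÷ 8.954 = NOK 130,656.52
Profit = NOK 130,656.52 − NOK 128,000.00

Profit: NOK 2,656.52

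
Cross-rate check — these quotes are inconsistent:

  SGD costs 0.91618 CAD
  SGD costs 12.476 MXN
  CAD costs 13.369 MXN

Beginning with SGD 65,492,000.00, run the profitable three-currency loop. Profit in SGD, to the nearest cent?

Profitable loop is SGD → MXN → CAD → SGD:
SGD 65,492,000.00 × 12.476 = MXN 817,078,192.00
MXN 817,078,192.00 ÷ 13.369 = CAD 61,117,375.42
CAD 61,117,375.42 ÷ 0.91618 = SGD 66,708,916.83
Profit = SGD 66,708,916.83 − SGD 65,492,000.00

Profit: SGD 1,216,916.83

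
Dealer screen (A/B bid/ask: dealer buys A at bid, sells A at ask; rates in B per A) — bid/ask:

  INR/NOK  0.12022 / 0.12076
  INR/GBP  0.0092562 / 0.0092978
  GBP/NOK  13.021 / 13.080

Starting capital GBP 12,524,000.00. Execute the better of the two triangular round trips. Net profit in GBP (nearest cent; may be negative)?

Best loop GBP → NOK → INR → GBP:
GBP 12,524,000.00 × 13.021 (sell GBP at bid) = NOK 163,075,004.00
NOK 163,075,004.00 ÷ 0.12076 (buy INR at ask) = INR 1,350,405,796.62
INR 1,350,405,796.62 × 0.0092562 (sell INR at bid) = GBP 12,499,626.13

Net result: GBP -24,373.87 (no profitable arbitrage after spreads)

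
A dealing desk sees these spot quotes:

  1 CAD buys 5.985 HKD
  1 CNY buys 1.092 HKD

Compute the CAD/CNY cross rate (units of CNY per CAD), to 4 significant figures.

CAD/CNY = 5.481

1 CAD × 5.985 = 5.985 HKD
5.985 HKD ÷ 1.092 = 5.48077 CNY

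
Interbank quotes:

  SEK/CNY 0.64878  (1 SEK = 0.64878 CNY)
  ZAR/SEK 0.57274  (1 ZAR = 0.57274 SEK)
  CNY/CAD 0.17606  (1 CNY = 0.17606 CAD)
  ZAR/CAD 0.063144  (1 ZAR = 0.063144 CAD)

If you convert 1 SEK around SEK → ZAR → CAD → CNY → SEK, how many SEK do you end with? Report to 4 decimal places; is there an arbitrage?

0.9652 (arbitrage exists)

Around SEK → ZAR → CAD → CNY → SEK: 1 ÷ 0.57274 × 0.063144 ÷ 0.17606 ÷ 0.64878 = 0.965198
Product < 1; profitable direction is SEK → CNY → CAD → ZAR → SEK.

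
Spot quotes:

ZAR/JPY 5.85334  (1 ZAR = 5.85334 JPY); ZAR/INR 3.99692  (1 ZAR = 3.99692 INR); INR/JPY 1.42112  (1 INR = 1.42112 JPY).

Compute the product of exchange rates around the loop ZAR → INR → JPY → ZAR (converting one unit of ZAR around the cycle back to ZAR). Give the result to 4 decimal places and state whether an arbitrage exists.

Around ZAR → INR → JPY → ZAR: 1 × 3.99692 × 1.42112 ÷ 5.85334 = 0.970404
Product < 1; profitable direction is ZAR → JPY → INR → ZAR.

0.9704 (arbitrage exists)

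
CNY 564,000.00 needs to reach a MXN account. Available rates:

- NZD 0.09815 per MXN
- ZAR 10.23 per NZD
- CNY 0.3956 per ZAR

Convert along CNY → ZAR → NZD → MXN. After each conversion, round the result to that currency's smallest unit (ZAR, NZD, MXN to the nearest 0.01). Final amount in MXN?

CNY 564,000.00 ÷ 0.3956 = ZAR 1,425,682.51
ZAR 1,425,682.51 ÷ 10.23 = NZD 139,362.90
NZD 139,362.90 ÷ 0.09815 = MXN 1,419,897.10

MXN 1,419,897.10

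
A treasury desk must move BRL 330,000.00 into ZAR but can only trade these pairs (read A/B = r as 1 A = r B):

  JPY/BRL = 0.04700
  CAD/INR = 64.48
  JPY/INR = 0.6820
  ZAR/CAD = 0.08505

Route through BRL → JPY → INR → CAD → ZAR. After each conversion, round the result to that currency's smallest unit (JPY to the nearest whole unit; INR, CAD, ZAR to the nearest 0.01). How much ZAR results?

BRL 330,000.00 ÷ 0.04700 = JPY 7,021,277
JPY 7,021,277 × 0.6820 = INR 4,788,510.91
INR 4,788,510.91 ÷ 64.48 = CAD 74,263.51
CAD 74,263.51 ÷ 0.08505 = ZAR 873,174.72

ZAR 873,174.72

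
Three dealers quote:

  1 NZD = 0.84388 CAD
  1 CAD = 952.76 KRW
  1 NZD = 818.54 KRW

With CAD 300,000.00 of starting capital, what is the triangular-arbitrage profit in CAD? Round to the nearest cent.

Profitable loop is CAD → NZD → KRW → CAD:
CAD 300,000.00 ÷ 0.84388 = NZD 355,500.78
NZD 355,500.78 × 818.54 = KRW 290,991,610
KRW 290,991,610 ÷ 952.76 = CAD 305,419.63
Profit = CAD 305,419.63 − CAD 300,000.00

Profit: CAD 5,419.63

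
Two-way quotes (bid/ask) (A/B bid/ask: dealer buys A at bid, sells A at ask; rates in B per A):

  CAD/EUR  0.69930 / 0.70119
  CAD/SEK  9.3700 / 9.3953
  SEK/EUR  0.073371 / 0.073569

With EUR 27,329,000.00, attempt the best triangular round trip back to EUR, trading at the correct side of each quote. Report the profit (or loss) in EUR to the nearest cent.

Best loop EUR → SEK → CAD → EUR:
EUR 27,329,000.00 ÷ 0.073569 (buy SEK at ask) = SEK 371,474,398.18
SEK 371,474,398.18 ÷ 9.3953 (buy CAD at ask) = CAD 39,538,322.16
CAD 39,538,322.16 × 0.69930 (sell CAD at bid) = EUR 27,649,148.69

Net profit: EUR 320,148.69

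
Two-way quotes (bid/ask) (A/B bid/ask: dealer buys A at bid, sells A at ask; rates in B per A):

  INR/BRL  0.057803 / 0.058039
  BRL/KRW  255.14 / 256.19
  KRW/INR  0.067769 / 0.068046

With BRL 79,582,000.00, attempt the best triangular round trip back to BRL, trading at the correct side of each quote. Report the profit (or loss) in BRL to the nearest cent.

Net result: BRL -43,965.12 (no profitable arbitrage after spreads)

Best loop BRL → KRW → INR → BRL:
BRL 79,582,000.00 × 255.14 (sell BRL at bid) = KRW 20,304,551,480
KRW 20,304,551,480 × 0.067769 (sell KRW at bid) = INR 1,376,019,149.25
INR 1,376,019,149.25 × 0.057803 (sell INR at bid) = BRL 79,538,034.88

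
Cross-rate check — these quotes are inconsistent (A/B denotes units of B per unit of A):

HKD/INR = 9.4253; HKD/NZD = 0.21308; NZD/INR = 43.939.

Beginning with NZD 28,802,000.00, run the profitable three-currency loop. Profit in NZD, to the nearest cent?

Profitable loop is NZD → HKD → INR → NZD:
NZD 28,802,000.00 ÷ 0.21308 = HKD 135,169,889.24
HKD 135,169,889.24 × 9.4253 = INR 1,274,016,757.09
INR 1,274,016,757.09 ÷ 43.939 = NZD 28,995,124.08
Profit = NZD 28,995,124.08 − NZD 28,802,000.00

Profit: NZD 193,124.08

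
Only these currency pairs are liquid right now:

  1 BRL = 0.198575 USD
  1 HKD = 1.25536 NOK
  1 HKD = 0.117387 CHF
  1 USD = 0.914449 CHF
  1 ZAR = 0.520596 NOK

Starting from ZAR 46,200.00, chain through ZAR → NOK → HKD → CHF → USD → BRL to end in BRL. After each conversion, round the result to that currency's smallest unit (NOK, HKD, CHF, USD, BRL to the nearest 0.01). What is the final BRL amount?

ZAR 46,200.00 × 0.520596 = NOK 24,051.54
NOK 24,051.54 ÷ 1.25536 = HKD 19,159.08
HKD 19,159.08 × 0.117387 = CHF 2,249.03
CHF 2,249.03 ÷ 0.914449 = USD 2,459.44
USD 2,459.44 ÷ 0.198575 = BRL 12,385.45

BRL 12,385.45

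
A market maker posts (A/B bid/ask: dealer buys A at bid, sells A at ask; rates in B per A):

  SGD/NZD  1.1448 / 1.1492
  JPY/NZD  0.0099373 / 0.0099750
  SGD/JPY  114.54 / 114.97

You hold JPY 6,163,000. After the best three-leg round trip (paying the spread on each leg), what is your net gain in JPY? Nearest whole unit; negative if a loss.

Net result: JPY -10,886 (no profitable arbitrage after spreads)

Best loop JPY → SGD → NZD → JPY:
JPY 6,163,000 ÷ 114.97 (buy SGD at ask) = SGD 53,605.29
SGD 53,605.29 × 1.1448 (sell SGD at bid) = NZD 61,367.33
NZD 61,367.33 ÷ 0.0099750 (buy JPY at ask) = JPY 6,152,114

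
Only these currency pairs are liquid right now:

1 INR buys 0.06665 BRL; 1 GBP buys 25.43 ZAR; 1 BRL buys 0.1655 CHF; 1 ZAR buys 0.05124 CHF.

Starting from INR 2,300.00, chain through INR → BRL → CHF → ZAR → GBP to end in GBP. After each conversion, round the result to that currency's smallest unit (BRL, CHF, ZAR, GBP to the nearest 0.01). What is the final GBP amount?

GBP 19.47

INR 2,300.00 × 0.06665 = BRL 153.30
BRL 153.30 × 0.1655 = CHF 25.37
CHF 25.37 ÷ 0.05124 = ZAR 495.12
ZAR 495.12 ÷ 25.43 = GBP 19.47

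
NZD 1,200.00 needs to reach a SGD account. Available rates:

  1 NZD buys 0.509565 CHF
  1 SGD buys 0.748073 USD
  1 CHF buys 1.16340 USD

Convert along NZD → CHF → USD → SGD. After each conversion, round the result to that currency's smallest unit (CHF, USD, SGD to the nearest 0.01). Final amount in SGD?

SGD 950.98

NZD 1,200.00 × 0.509565 = CHF 611.48
CHF 611.48 × 1.16340 = USD 711.40
USD 711.40 ÷ 0.748073 = SGD 950.98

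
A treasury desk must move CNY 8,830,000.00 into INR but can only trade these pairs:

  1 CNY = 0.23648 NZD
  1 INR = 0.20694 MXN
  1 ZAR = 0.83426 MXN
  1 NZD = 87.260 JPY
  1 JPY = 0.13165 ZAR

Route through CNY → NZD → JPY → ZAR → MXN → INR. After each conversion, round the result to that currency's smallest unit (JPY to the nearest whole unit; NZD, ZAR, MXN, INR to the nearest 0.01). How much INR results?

CNY 8,830,000.00 × 0.23648 = NZD 2,088,118.40
NZD 2,088,118.40 × 87.260 = JPY 182,209,212
JPY 182,209,212 × 0.13165 = ZAR 23,987,842.76
ZAR 23,987,842.76 × 0.83426 = MXN 20,012,097.70
MXN 20,012,097.70 ÷ 0.20694 = INR 96,704,830.87

INR 96,704,830.87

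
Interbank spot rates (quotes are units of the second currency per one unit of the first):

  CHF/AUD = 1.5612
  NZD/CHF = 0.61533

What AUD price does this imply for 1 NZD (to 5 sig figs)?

NZD/AUD = 0.96065

1 NZD × 0.61533 = 0.61533 CHF
0.61533 CHF × 1.5612 = 0.960653 AUD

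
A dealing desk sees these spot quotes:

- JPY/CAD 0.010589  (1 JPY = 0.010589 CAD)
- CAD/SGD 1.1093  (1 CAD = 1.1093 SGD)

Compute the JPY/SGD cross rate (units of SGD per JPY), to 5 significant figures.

1 JPY × 0.010589 = 0.010589 CAD
0.010589 CAD × 1.1093 = 0.0117464 SGD

JPY/SGD = 0.011746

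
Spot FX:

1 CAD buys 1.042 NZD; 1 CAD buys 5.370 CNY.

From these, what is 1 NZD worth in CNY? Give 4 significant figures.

NZD/CNY = 5.154

1 NZD ÷ 1.042 = 0.959693 CAD
0.959693 CAD × 5.370 = 5.15355 CNY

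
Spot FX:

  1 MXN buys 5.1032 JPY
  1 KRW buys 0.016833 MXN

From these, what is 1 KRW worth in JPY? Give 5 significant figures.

1 KRW × 0.016833 = 0.016833 MXN
0.016833 MXN × 5.1032 = 0.0859022 JPY

KRW/JPY = 0.085902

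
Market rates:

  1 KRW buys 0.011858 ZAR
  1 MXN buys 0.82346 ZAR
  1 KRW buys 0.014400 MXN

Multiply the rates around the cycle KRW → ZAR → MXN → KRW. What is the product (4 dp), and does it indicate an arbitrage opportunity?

Around KRW → ZAR → MXN → KRW: 1 × 0.011858 ÷ 0.82346 ÷ 0.014400 = 1.000015
Product ≈ 1 (deviation 0.001%, within rounding noise).

1.0000 (no arbitrage)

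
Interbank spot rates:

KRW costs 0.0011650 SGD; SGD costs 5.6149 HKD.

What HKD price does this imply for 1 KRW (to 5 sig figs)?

1 KRW × 0.0011650 = 0.001165 SGD
0.001165 SGD × 5.6149 = 0.00654136 HKD

KRW/HKD = 0.0065414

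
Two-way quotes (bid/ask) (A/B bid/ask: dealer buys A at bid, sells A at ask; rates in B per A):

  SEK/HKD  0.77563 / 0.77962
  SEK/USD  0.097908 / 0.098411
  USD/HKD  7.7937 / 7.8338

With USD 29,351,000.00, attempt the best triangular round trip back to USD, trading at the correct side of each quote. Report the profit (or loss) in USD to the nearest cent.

Net profit: USD 178,859.21

Best loop USD → SEK → HKD → USD:
USD 29,351,000.00 ÷ 0.098411 (buy SEK at ask) = SEK 298,249,179.46
SEK 298,249,179.46 × 0.77563 (sell SEK at bid) = HKD 231,331,011.07
HKD 231,331,011.07 ÷ 7.8338 (buy USD at ask) = USD 29,529,859.21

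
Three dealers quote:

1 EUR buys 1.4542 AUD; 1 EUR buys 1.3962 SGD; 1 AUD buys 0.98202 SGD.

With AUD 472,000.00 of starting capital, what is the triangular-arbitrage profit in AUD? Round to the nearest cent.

Profitable loop is AUD → SGD → EUR → AUD:
AUD 472,000.00 × 0.98202 = SGD 463,513.44
SGD 463,513.44 ÷ 1.3962 = EUR 331,982.12
EUR 331,982.12 × 1.4542 = AUD 482,768.40
Profit = AUD 482,768.40 − AUD 472,000.00

Profit: AUD 10,768.40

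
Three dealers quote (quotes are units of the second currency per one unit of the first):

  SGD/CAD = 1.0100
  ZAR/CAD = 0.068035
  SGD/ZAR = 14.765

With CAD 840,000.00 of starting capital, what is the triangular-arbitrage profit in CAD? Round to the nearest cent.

Profit: CAD 4,568.38

Profitable loop is CAD → ZAR → SGD → CAD:
CAD 840,000.00 ÷ 0.068035 = ZAR 12,346,586.32
ZAR 12,346,586.32 ÷ 14.765 = SGD 836,206.32
SGD 836,206.32 × 1.0100 = CAD 844,568.38
Profit = CAD 844,568.38 − CAD 840,000.00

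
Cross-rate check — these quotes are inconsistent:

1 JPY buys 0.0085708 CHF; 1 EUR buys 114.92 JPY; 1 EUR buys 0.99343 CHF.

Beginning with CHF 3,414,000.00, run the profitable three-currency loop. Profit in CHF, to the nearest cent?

Profitable loop is CHF → JPY → EUR → CHF:
CHF 3,414,000.00 ÷ 0.0085708 = JPY 398,329,211
JPY 398,329,211 ÷ 114.92 = EUR 3,466,143.50
EUR 3,466,143.50 × 0.99343 = CHF 3,443,370.94
Profit = CHF 3,443,370.94 − CHF 3,414,000.00

Profit: CHF 29,370.94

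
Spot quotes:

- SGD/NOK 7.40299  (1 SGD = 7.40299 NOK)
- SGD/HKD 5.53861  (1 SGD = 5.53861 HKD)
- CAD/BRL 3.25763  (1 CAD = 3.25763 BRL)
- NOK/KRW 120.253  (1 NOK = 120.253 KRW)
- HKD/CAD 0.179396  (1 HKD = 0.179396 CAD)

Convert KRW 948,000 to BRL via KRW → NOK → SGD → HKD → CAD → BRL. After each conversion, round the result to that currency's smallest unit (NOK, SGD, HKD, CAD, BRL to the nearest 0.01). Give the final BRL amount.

BRL 3,446.83

KRW 948,000 ÷ 120.253 = NOK 7,883.38
NOK 7,883.38 ÷ 7.40299 = SGD 1,064.89
SGD 1,064.89 × 5.53861 = HKD 5,898.01
HKD 5,898.01 × 0.179396 = CAD 1,058.08
CAD 1,058.08 × 3.25763 = BRL 3,446.83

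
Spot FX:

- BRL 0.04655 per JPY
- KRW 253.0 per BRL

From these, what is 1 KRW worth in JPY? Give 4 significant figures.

1 KRW ÷ 253.0 = 0.00395257 BRL
0.00395257 BRL ÷ 0.04655 = 0.0849102 JPY

KRW/JPY = 0.08491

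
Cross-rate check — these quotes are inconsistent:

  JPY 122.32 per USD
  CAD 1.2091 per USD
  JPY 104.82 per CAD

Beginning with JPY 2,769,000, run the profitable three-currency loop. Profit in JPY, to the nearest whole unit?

Profitable loop is JPY → USD → CAD → JPY:
JPY 2,769,000 ÷ 122.32 = USD 22,637.34
USD 22,637.34 × 1.2091 = CAD 27,370.81
CAD 27,370.81 × 104.82 = JPY 2,869,009
Profit = JPY 2,869,009 − JPY 2,769,000

Profit: JPY 100,009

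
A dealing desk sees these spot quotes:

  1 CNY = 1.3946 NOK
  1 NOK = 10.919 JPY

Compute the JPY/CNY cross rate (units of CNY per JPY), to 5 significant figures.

JPY/CNY = 0.065670

1 JPY ÷ 10.919 = 0.0915835 NOK
0.0915835 NOK ÷ 1.3946 = 0.0656701 CNY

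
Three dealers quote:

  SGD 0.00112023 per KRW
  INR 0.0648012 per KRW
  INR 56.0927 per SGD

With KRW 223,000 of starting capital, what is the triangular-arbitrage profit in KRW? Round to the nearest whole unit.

Profit: KRW 6,972

Profitable loop is KRW → INR → SGD → KRW:
KRW 223,000 × 0.0648012 = INR 14,450.67
INR 14,450.67 ÷ 56.0927 = SGD 257.62
SGD 257.62 ÷ 0.00112023 = KRW 229,972
Profit = KRW 229,972 − KRW 223,000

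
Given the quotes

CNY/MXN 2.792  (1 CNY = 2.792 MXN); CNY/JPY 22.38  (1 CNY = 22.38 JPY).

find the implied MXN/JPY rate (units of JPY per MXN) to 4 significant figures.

1 MXN ÷ 2.792 = 0.358166 CNY
0.358166 CNY × 22.38 = 8.01576 JPY

MXN/JPY = 8.016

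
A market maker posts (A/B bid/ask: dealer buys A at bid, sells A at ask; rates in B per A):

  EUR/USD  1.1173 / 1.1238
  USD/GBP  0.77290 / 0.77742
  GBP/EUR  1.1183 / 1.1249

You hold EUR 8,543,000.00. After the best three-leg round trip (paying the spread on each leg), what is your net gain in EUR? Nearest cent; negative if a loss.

Best loop EUR → GBP → USD → EUR:
EUR 8,543,000.00 ÷ 1.1249 (buy GBP at ask) = GBP 7,594,452.84
GBP 7,594,452.84 ÷ 0.77742 (buy USD at ask) = USD 9,768,790.15
USD 9,768,790.15 ÷ 1.1238 (buy EUR at ask) = EUR 8,692,641.17

Net profit: EUR 149,641.17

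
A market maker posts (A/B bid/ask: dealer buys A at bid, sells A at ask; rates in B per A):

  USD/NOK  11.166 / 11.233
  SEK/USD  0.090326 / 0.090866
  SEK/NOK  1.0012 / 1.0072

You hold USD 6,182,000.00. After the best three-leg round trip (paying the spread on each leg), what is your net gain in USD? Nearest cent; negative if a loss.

Net profit: USD 8,470.89

Best loop USD → NOK → SEK → USD:
USD 6,182,000.00 × 11.166 (sell USD at bid) = NOK 69,028,212.00
NOK 69,028,212.00 ÷ 1.0072 (buy SEK at ask) = SEK 68,534,761.72
SEK 68,534,761.72 × 0.090326 (sell SEK at bid) = USD 6,190,470.89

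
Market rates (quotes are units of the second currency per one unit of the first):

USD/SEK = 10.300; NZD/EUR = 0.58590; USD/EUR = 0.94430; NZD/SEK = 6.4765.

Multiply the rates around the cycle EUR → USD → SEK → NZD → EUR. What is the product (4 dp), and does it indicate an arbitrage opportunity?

0.9868 (arbitrage exists)

Around EUR → USD → SEK → NZD → EUR: 1 ÷ 0.94430 × 10.300 ÷ 6.4765 × 0.58590 = 0.986757
Product < 1; profitable direction is EUR → NZD → SEK → USD → EUR.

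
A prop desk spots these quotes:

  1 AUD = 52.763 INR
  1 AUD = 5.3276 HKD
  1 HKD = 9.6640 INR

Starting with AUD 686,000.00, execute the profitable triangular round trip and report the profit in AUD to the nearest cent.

Profitable loop is AUD → INR → HKD → AUD:
AUD 686,000.00 × 52.763 = INR 36,195,418.00
INR 36,195,418.00 ÷ 9.6640 = HKD 3,745,386.80
HKD 3,745,386.80 ÷ 5.3276 = AUD 703,015.77
Profit = AUD 703,015.77 − AUD 686,000.00

Profit: AUD 17,015.77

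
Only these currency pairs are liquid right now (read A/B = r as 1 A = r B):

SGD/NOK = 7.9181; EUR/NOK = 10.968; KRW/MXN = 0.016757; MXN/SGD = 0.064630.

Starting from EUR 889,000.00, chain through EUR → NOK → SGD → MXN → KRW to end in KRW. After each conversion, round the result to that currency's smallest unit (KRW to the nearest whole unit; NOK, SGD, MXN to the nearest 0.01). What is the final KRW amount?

EUR 889,000.00 × 10.968 = NOK 9,750,552.00
NOK 9,750,552.00 ÷ 7.9181 = SGD 1,231,425.72
SGD 1,231,425.72 ÷ 0.064630 = MXN 19,053,469.29
MXN 19,053,469.29 ÷ 0.016757 = KRW 1,137,045,371

KRW 1,137,045,371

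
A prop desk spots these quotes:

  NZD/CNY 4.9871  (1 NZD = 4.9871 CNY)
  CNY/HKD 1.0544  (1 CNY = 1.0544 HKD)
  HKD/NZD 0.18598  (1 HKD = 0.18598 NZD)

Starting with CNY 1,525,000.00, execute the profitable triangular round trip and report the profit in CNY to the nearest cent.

Profitable loop is CNY → NZD → HKD → CNY:
CNY 1,525,000.00 ÷ 4.9871 = NZD 305,788.94
NZD 305,788.94 ÷ 0.18598 = HKD 1,644,203.33
HKD 1,644,203.33 ÷ 1.0544 = CNY 1,559,373.42
Profit = CNY 1,559,373.42 − CNY 1,525,000.00

Profit: CNY 34,373.42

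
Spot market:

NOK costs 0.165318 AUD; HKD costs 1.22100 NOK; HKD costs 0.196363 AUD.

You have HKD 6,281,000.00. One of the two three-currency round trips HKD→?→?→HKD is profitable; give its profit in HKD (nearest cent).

Profit: HKD 175,615.75

Profitable loop is HKD → NOK → AUD → HKD:
HKD 6,281,000.00 × 1.22100 = NOK 7,669,101.00
NOK 7,669,101.00 × 0.165318 = AUD 1,267,840.44
AUD 1,267,840.44 ÷ 0.196363 = HKD 6,456,615.75
Profit = HKD 6,456,615.75 − HKD 6,281,000.00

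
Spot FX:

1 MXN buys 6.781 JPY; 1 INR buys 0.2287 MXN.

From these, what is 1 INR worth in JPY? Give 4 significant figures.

1 INR × 0.2287 = 0.2287 MXN
0.2287 MXN × 6.781 = 1.55081 JPY

INR/JPY = 1.551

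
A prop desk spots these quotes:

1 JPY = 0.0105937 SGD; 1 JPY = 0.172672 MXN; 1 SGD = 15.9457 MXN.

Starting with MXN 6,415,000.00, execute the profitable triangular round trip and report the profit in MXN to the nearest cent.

Profitable loop is MXN → SGD → JPY → MXN:
MXN 6,415,000.00 ÷ 15.9457 = SGD 402,302.82
SGD 402,302.82 ÷ 0.0105937 = JPY 37,975,666
JPY 37,975,666 × 0.172672 = MXN 6,557,334.24
Profit = MXN 6,557,334.24 − MXN 6,415,000.00

Profit: MXN 142,334.24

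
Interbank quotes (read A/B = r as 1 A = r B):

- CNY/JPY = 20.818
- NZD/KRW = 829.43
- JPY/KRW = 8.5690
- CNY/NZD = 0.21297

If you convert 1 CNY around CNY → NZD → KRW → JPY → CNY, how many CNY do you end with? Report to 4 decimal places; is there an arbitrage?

Around CNY → NZD → KRW → JPY → CNY: 1 × 0.21297 × 829.43 ÷ 8.5690 ÷ 20.818 = 0.990214
Product < 1; profitable direction is CNY → JPY → KRW → NZD → CNY.

0.9902 (arbitrage exists)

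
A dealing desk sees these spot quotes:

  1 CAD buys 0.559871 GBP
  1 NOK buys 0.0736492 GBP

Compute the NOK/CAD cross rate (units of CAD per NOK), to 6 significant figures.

NOK/CAD = 0.131547

1 NOK × 0.0736492 = 0.0736492 GBP
0.0736492 GBP ÷ 0.559871 = 0.131547 CAD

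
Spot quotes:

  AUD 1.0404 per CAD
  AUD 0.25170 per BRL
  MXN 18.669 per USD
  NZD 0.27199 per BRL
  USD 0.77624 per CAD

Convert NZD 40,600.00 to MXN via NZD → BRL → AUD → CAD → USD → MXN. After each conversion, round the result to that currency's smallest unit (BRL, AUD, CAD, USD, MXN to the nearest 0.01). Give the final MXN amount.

NZD 40,600.00 ÷ 0.27199 = BRL 149,270.19
BRL 149,270.19 × 0.25170 = AUD 37,571.31
AUD 37,571.31 ÷ 1.0404 = CAD 36,112.37
CAD 36,112.37 × 0.77624 = USD 28,031.87
USD 28,031.87 × 18.669 = MXN 523,326.98

MXN 523,326.98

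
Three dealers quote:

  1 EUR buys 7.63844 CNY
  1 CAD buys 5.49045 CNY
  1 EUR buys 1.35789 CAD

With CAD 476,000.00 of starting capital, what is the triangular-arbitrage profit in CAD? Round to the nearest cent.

Profit: CAD 11,684.66

Profitable loop is CAD → EUR → CNY → CAD:
CAD 476,000.00 ÷ 1.35789 = EUR 350,543.86
EUR 350,543.86 × 7.63844 = CNY 2,677,608.23
CNY 2,677,608.23 ÷ 5.49045 = CAD 487,684.66
Profit = CAD 487,684.66 − CAD 476,000.00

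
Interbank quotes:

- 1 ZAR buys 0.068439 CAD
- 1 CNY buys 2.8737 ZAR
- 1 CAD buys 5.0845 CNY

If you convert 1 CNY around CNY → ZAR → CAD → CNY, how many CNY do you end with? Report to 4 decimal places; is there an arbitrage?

Around CNY → ZAR → CAD → CNY: 1 × 2.8737 × 0.068439 × 5.0845 = 0.999985
Product ≈ 1 (deviation 0.002%, within rounding noise).

1.0000 (no arbitrage)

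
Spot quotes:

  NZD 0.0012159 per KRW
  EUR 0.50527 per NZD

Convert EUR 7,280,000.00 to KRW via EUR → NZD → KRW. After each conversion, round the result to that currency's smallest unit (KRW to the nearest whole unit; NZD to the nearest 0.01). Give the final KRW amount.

KRW 11,849,772,366

EUR 7,280,000.00 ÷ 0.50527 = NZD 14,408,138.22
NZD 14,408,138.22 ÷ 0.0012159 = KRW 11,849,772,366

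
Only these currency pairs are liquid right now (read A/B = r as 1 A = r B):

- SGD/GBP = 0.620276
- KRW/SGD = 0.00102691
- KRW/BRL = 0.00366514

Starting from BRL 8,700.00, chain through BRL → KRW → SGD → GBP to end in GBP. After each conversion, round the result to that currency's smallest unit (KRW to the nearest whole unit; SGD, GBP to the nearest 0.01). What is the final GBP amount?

GBP 1,511.98

BRL 8,700.00 ÷ 0.00366514 = KRW 2,373,716
KRW 2,373,716 × 0.00102691 = SGD 2,437.59
SGD 2,437.59 × 0.620276 = GBP 1,511.98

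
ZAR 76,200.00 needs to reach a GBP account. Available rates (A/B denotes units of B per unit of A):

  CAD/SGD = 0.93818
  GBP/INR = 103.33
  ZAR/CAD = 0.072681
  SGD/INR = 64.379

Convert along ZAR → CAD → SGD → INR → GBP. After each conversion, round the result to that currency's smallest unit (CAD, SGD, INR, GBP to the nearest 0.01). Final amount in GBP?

ZAR 76,200.00 × 0.072681 = CAD 5,538.29
CAD 5,538.29 × 0.93818 = SGD 5,195.91
SGD 5,195.91 × 64.379 = INR 334,507.49
INR 334,507.49 ÷ 103.33 = GBP 3,237.27

GBP 3,237.27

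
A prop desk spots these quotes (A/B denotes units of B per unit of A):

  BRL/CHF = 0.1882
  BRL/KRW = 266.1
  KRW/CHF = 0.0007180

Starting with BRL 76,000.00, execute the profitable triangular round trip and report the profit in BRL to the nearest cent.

Profit: BRL 1,154.86

Profitable loop is BRL → KRW → CHF → BRL:
BRL 76,000.00 × 266.1 = KRW 20,223,600
KRW 20,223,600 × 0.0007180 = CHF 14,520.54
CHF 14,520.54 ÷ 0.1882 = BRL 77,154.86
Profit = BRL 77,154.86 − BRL 76,000.00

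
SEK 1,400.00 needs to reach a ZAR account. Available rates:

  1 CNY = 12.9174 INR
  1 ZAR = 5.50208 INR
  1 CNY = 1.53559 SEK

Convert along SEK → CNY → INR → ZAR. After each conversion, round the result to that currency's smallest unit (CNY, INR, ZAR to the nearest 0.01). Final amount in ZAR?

SEK 1,400.00 ÷ 1.53559 = CNY 911.70
CNY 911.70 × 12.9174 = INR 11,776.79
INR 11,776.79 ÷ 5.50208 = ZAR 2,140.43

ZAR 2,140.43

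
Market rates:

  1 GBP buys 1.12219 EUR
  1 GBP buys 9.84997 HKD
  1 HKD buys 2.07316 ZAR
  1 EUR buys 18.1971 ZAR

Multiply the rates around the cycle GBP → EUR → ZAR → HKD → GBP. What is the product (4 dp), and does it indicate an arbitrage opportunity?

1.0000 (no arbitrage)

Around GBP → EUR → ZAR → HKD → GBP: 1 × 1.12219 × 18.1971 ÷ 2.07316 ÷ 9.84997 = 1.000002
Product ≈ 1 (deviation 0.000%, within rounding noise).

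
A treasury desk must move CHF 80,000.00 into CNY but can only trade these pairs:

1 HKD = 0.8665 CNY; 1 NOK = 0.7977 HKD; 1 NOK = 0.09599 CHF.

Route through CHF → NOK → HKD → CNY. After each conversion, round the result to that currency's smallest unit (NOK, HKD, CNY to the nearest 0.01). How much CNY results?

CNY 576,065.88

CHF 80,000.00 ÷ 0.09599 = NOK 833,420.15
NOK 833,420.15 × 0.7977 = HKD 664,819.25
HKD 664,819.25 × 0.8665 = CNY 576,065.88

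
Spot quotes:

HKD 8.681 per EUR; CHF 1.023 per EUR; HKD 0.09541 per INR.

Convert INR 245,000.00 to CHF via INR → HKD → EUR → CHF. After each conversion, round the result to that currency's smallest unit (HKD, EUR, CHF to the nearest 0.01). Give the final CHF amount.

INR 245,000.00 × 0.09541 = HKD 23,375.45
HKD 23,375.45 ÷ 8.681 = EUR 2,692.71
EUR 2,692.71 × 1.023 = CHF 2,754.64

CHF 2,754.64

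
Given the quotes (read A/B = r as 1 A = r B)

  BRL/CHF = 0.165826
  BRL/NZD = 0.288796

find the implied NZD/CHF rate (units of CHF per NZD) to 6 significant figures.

1 NZD ÷ 0.288796 = 3.46265 BRL
3.46265 BRL × 0.165826 = 0.574198 CHF

NZD/CHF = 0.574198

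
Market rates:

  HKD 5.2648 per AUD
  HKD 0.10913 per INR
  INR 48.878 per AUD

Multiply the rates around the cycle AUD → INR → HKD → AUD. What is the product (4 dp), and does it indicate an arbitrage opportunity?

1.0132 (arbitrage exists)

Around AUD → INR → HKD → AUD: 1 × 48.878 × 0.10913 ÷ 5.2648 = 1.013155
Product > 1; profitable direction is AUD → INR → HKD → AUD.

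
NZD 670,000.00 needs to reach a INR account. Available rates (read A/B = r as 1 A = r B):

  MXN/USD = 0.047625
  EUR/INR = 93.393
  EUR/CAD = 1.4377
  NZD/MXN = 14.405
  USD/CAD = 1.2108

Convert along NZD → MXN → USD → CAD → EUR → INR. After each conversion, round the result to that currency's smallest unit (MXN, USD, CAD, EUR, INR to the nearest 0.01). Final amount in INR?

INR 36,152,764.65

NZD 670,000.00 × 14.405 = MXN 9,651,350.00
MXN 9,651,350.00 × 0.047625 = USD 459,645.54
USD 459,645.54 × 1.2108 = CAD 556,538.82
CAD 556,538.82 ÷ 1.4377 = EUR 387,103.58
EUR 387,103.58 × 93.393 = INR 36,152,764.65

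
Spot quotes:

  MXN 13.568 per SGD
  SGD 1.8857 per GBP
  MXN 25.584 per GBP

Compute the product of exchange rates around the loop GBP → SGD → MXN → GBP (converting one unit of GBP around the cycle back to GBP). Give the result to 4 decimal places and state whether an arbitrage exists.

Around GBP → SGD → MXN → GBP: 1 × 1.8857 × 13.568 ÷ 25.584 = 1.000046
Product ≈ 1 (deviation 0.005%, within rounding noise).

1.0000 (no arbitrage)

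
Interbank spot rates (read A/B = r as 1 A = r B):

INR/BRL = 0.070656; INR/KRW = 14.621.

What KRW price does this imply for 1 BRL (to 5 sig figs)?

1 BRL ÷ 0.070656 = 14.1531 INR
14.1531 INR × 14.621 = 206.932 KRW

BRL/KRW = 206.93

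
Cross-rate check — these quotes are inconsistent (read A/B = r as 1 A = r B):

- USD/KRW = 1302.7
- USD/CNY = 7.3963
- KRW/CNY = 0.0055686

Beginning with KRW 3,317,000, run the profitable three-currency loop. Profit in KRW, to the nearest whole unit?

Profit: KRW 64,968

Profitable loop is KRW → USD → CNY → KRW:
KRW 3,317,000 ÷ 1302.7 = USD 2,546.25
USD 2,546.25 × 7.3963 = CNY 18,832.83
CNY 18,832.83 ÷ 0.0055686 = KRW 3,381,968
Profit = KRW 3,381,968 − KRW 3,317,000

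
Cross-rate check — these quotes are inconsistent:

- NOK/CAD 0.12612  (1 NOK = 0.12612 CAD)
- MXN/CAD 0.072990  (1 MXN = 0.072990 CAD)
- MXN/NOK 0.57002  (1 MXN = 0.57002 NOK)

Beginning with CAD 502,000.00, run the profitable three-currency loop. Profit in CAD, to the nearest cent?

Profit: CAD 7,674.64

Profitable loop is CAD → NOK → MXN → CAD:
CAD 502,000.00 ÷ 0.12612 = NOK 3,980,336.19
NOK 3,980,336.19 ÷ 0.57002 = MXN 6,982,800.93
MXN 6,982,800.93 × 0.072990 = CAD 509,674.64
Profit = CAD 509,674.64 − CAD 502,000.00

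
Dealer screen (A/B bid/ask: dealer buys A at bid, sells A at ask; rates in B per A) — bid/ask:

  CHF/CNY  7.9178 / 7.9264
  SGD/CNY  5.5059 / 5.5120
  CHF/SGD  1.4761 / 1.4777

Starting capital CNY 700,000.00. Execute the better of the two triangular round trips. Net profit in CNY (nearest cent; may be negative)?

Best loop CNY → CHF → SGD → CNY:
CNY 700,000.00 ÷ 7.9264 (buy CHF at ask) = CHF 88,312.47
CHF 88,312.47 × 1.4761 (sell CHF at bid) = SGD 130,358.04
SGD 130,358.04 × 5.5059 (sell SGD at bid) = CNY 717,738.35

Net profit: CNY 17,738.35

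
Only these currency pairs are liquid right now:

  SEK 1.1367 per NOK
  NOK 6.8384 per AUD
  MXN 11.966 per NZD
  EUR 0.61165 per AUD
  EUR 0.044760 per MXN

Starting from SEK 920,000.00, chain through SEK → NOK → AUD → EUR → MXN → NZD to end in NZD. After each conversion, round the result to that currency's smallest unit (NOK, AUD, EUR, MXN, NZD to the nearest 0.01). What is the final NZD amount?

NZD 135,160.99

SEK 920,000.00 ÷ 1.1367 = NOK 809,360.43
NOK 809,360.43 ÷ 6.8384 = AUD 118,355.23
AUD 118,355.23 × 0.61165 = EUR 72,391.98
EUR 72,391.98 ÷ 0.044760 = MXN 1,617,336.46
MXN 1,617,336.46 ÷ 11.966 = NZD 135,160.99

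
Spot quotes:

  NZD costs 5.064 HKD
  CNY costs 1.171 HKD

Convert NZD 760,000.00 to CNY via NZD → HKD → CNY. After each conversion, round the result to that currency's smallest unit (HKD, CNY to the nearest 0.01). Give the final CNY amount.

CNY 3,286,626.81

NZD 760,000.00 × 5.064 = HKD 3,848,640.00
HKD 3,848,640.00 ÷ 1.171 = CNY 3,286,626.81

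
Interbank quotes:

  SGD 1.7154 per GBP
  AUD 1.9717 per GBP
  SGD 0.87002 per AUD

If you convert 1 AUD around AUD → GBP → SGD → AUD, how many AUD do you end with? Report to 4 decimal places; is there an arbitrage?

1.0000 (no arbitrage)

Around AUD → GBP → SGD → AUD: 1 ÷ 1.9717 × 1.7154 ÷ 0.87002 = 0.999989
Product ≈ 1 (deviation 0.001%, within rounding noise).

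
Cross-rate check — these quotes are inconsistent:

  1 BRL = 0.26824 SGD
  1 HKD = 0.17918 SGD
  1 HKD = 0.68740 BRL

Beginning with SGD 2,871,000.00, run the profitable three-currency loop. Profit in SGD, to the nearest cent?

Profit: SGD 83,450.57

Profitable loop is SGD → HKD → BRL → SGD:
SGD 2,871,000.00 ÷ 0.17918 = HKD 16,022,993.64
HKD 16,022,993.64 × 0.68740 = BRL 11,014,205.83
BRL 11,014,205.83 × 0.26824 = SGD 2,954,450.57
Profit = SGD 2,954,450.57 − SGD 2,871,000.00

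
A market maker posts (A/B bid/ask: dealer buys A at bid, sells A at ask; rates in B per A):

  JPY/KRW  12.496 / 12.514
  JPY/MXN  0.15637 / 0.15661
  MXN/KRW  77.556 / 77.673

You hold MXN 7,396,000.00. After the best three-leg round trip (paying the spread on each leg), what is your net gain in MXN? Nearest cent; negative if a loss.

Best loop MXN → JPY → KRW → MXN:
MXN 7,396,000.00 ÷ 0.15661 (buy JPY at ask) = JPY 47,225,592
JPY 47,225,592 × 12.496 (sell JPY at bid) = KRW 590,131,001
KRW 590,131,001 ÷ 77.673 (buy MXN at ask) = MXN 7,597,633.68

Net profit: MXN 201,633.68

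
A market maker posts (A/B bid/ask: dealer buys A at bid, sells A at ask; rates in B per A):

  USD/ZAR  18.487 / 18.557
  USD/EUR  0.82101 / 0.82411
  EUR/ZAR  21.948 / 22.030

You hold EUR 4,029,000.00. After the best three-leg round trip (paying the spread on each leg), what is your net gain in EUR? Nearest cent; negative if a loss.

Net profit: EUR 73,645.83

Best loop EUR → USD → ZAR → EUR:
EUR 4,029,000.00 ÷ 0.82411 (buy USD at ask) = USD 4,888,910.46
USD 4,888,910.46 × 18.487 (sell USD at bid) = ZAR 90,381,287.69
ZAR 90,381,287.69 ÷ 22.030 (buy EUR at ask) = EUR 4,102,645.83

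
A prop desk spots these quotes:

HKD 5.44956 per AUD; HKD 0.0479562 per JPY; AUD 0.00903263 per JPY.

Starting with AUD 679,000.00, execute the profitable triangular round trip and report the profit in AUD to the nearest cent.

Profit: AUD 17,948.47

Profitable loop is AUD → HKD → JPY → AUD:
AUD 679,000.00 × 5.44956 = HKD 3,700,251.24
HKD 3,700,251.24 ÷ 0.0479562 = JPY 77,158,975
JPY 77,158,975 × 0.00903263 = AUD 696,948.47
Profit = AUD 696,948.47 − AUD 679,000.00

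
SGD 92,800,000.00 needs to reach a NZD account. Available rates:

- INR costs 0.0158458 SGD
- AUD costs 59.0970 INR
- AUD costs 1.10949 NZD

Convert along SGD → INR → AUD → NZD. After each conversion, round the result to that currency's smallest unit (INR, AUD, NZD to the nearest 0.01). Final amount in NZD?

NZD 109,949,121.43

SGD 92,800,000.00 ÷ 0.0158458 = INR 5,856,441,454.52
INR 5,856,441,454.52 ÷ 59.0970 = AUD 99,098,794.43
AUD 99,098,794.43 × 1.10949 = NZD 109,949,121.43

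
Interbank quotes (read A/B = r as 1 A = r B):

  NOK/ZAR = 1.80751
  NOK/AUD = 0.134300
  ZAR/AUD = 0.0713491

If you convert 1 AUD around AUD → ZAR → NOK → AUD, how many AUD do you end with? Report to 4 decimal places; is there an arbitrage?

Around AUD → ZAR → NOK → AUD: 1 ÷ 0.0713491 ÷ 1.80751 × 0.134300 = 1.041374
Product > 1; profitable direction is AUD → ZAR → NOK → AUD.

1.0414 (arbitrage exists)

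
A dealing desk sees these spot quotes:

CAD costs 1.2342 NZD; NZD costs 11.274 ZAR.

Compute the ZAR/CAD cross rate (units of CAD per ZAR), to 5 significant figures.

ZAR/CAD = 0.071868

1 ZAR ÷ 11.274 = 0.0886997 NZD
0.0886997 NZD ÷ 1.2342 = 0.0718681 CAD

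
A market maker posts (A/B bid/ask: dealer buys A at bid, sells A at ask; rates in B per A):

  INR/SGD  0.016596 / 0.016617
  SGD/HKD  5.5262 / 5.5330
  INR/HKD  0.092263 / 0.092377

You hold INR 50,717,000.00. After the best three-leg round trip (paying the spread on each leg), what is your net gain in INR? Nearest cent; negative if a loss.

Best loop INR → HKD → SGD → INR:
INR 50,717,000.00 × 0.092263 (sell INR at bid) = HKD 4,679,302.57
HKD 4,679,302.57 ÷ 5.5330 (buy SGD at ask) = SGD 845,708.04
SGD 845,708.04 ÷ 0.016617 (buy INR at ask) = INR 50,894,146.80

Net profit: INR 177,146.80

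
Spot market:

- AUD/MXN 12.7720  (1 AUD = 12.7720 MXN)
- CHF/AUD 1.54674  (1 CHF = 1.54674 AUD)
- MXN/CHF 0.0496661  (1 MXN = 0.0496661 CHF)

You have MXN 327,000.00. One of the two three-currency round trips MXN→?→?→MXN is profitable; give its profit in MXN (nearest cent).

Profit: MXN 6,281.70

Profitable loop is MXN → AUD → CHF → MXN:
MXN 327,000.00 ÷ 12.7720 = AUD 25,602.88
AUD 25,602.88 ÷ 1.54674 = CHF 16,552.80
CHF 16,552.80 ÷ 0.0496661 = MXN 333,281.70
Profit = MXN 333,281.70 − MXN 327,000.00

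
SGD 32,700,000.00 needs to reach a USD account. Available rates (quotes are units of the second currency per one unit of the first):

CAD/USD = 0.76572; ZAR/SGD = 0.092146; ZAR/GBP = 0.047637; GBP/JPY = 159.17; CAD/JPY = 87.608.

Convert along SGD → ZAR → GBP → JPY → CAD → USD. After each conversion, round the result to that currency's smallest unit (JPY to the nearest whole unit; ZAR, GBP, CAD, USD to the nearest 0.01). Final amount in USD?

USD 23,518,147.49

SGD 32,700,000.00 ÷ 0.092146 = ZAR 354,871,616.78
ZAR 354,871,616.78 × 0.047637 = GBP 16,905,019.21
GBP 16,905,019.21 × 159.17 = JPY 2,690,771,908
JPY 2,690,771,908 ÷ 87.608 = CAD 30,713,769.38
CAD 30,713,769.38 × 0.76572 = USD 23,518,147.49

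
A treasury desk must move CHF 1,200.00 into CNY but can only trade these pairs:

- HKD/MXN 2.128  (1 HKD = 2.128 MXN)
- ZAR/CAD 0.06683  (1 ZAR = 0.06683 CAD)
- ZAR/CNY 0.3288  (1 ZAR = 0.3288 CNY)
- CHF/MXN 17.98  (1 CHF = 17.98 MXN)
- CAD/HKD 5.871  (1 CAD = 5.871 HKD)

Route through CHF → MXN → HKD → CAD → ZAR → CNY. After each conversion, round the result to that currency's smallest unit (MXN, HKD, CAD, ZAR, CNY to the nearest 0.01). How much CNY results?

CNY 8,496.65

CHF 1,200.00 × 17.98 = MXN 21,576.00
MXN 21,576.00 ÷ 2.128 = HKD 10,139.10
HKD 10,139.10 ÷ 5.871 = CAD 1,726.98
CAD 1,726.98 ÷ 0.06683 = ZAR 25,841.39
ZAR 25,841.39 × 0.3288 = CNY 8,496.65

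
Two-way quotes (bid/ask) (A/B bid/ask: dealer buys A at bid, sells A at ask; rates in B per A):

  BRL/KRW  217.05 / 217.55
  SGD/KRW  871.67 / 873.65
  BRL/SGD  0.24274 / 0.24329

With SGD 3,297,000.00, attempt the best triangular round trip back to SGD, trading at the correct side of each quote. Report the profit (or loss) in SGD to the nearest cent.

Net profit: SGD 69,797.51

Best loop SGD → BRL → KRW → SGD:
SGD 3,297,000.00 ÷ 0.24329 (buy BRL at ask) = BRL 13,551,728.39
BRL 13,551,728.39 × 217.05 (sell BRL at bid) = KRW 2,941,402,647
KRW 2,941,402,647 ÷ 873.65 (buy SGD at ask) = SGD 3,366,797.51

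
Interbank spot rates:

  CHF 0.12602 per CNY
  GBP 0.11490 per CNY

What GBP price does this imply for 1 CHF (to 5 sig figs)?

CHF/GBP = 0.91176

1 CHF ÷ 0.12602 = 7.93525 CNY
7.93525 CNY × 0.11490 = 0.91176 GBP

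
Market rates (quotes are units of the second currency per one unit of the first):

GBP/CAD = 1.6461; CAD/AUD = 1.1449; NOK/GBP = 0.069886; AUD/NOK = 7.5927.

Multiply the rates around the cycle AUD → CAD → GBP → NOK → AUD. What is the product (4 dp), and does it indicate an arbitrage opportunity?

1.0000 (no arbitrage)

Around AUD → CAD → GBP → NOK → AUD: 1 ÷ 1.1449 ÷ 1.6461 ÷ 0.069886 ÷ 7.5927 = 0.999977
Product ≈ 1 (deviation 0.002%, within rounding noise).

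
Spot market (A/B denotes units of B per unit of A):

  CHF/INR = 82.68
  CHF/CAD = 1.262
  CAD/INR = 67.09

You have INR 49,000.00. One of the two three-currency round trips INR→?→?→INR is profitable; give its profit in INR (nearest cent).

Profit: INR 1,177.93

Profitable loop is INR → CHF → CAD → INR:
INR 49,000.00 ÷ 82.68 = CHF 592.65
CHF 592.65 × 1.262 = CAD 747.92
CAD 747.92 × 67.09 = INR 50,177.93
Profit = INR 50,177.93 − INR 49,000.00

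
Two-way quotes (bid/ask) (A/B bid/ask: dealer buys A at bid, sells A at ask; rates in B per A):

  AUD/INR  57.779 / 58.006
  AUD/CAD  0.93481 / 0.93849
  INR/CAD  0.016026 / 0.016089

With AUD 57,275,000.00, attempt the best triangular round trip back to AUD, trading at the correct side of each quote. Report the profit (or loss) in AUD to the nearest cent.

Best loop AUD → CAD → INR → AUD:
AUD 57,275,000.00 × 0.93481 (sell AUD at bid) = CAD 53,541,242.75
CAD 53,541,242.75 ÷ 0.016089 (buy INR at ask) = INR 3,327,816,691.53
INR 3,327,816,691.53 ÷ 58.006 (buy AUD at ask) = AUD 57,370,215.00

Net profit: AUD 95,215.00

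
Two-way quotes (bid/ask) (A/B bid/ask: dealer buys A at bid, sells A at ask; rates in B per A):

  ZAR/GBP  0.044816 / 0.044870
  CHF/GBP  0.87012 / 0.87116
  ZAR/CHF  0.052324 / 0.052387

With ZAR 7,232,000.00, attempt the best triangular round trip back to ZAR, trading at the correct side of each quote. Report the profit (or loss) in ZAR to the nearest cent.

Best loop ZAR → CHF → GBP → ZAR:
ZAR 7,232,000.00 × 0.052324 (sell ZAR at bid) = CHF 378,407.17
CHF 378,407.17 × 0.87012 (sell CHF at bid) = GBP 329,259.65
GBP 329,259.65 ÷ 0.044870 (buy ZAR at ask) = ZAR 7,338,079.90

Net profit: ZAR 106,079.90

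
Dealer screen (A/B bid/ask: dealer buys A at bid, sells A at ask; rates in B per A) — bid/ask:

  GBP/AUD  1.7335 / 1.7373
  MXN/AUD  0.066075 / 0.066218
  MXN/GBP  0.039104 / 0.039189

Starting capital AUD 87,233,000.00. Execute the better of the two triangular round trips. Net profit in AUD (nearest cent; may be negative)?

Net profit: AUD 2,066,654.61

Best loop AUD → MXN → GBP → AUD:
AUD 87,233,000.00 ÷ 0.066218 (buy MXN at ask) = MXN 1,317,360,838.44
MXN 1,317,360,838.44 × 0.039104 (sell MXN at bid) = GBP 51,514,078.23
GBP 51,514,078.23 × 1.7335 (sell GBP at bid) = AUD 89,299,654.61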